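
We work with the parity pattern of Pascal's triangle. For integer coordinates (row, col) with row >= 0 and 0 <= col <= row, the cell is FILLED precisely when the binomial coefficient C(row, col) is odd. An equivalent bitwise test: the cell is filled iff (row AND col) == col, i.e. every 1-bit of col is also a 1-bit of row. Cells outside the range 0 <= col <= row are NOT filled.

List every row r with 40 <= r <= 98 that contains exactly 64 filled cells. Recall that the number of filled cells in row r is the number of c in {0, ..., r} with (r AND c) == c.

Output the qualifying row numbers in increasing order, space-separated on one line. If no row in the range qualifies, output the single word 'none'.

Answer: 63 95

Derivation:
Row r has 2^popcount(r) filled cells, so we need popcount(r) = log2(64) = 6.
Scan r = 40..98 and keep those with exactly 6 one-bits:
r=40=101000 popcount=2 -> skip
r=41=101001 popcount=3 -> skip
r=42=101010 popcount=3 -> skip
r=43=101011 popcount=4 -> skip
r=44=101100 popcount=3 -> skip
r=45=101101 popcount=4 -> skip
r=46=101110 popcount=4 -> skip
r=47=101111 popcount=5 -> skip
r=48=110000 popcount=2 -> skip
r=49=110001 popcount=3 -> skip
r=50=110010 popcount=3 -> skip
r=51=110011 popcount=4 -> skip
r=52=110100 popcount=3 -> skip
r=53=110101 popcount=4 -> skip
r=54=110110 popcount=4 -> skip
r=55=110111 popcount=5 -> skip
r=56=111000 popcount=3 -> skip
r=57=111001 popcount=4 -> skip
r=58=111010 popcount=4 -> skip
r=59=111011 popcount=5 -> skip
r=60=111100 popcount=4 -> skip
r=61=111101 popcount=5 -> skip
r=62=111110 popcount=5 -> skip
r=63=111111 popcount=6 -> KEEP
r=64=1000000 popcount=1 -> skip
r=65=1000001 popcount=2 -> skip
r=66=1000010 popcount=2 -> skip
r=67=1000011 popcount=3 -> skip
r=68=1000100 popcount=2 -> skip
r=69=1000101 popcount=3 -> skip
r=70=1000110 popcount=3 -> skip
r=71=1000111 popcount=4 -> skip
r=72=1001000 popcount=2 -> skip
r=73=1001001 popcount=3 -> skip
r=74=1001010 popcount=3 -> skip
r=75=1001011 popcount=4 -> skip
r=76=1001100 popcount=3 -> skip
r=77=1001101 popcount=4 -> skip
r=78=1001110 popcount=4 -> skip
r=79=1001111 popcount=5 -> skip
r=80=1010000 popcount=2 -> skip
r=81=1010001 popcount=3 -> skip
r=82=1010010 popcount=3 -> skip
r=83=1010011 popcount=4 -> skip
r=84=1010100 popcount=3 -> skip
r=85=1010101 popcount=4 -> skip
r=86=1010110 popcount=4 -> skip
r=87=1010111 popcount=5 -> skip
r=88=1011000 popcount=3 -> skip
r=89=1011001 popcount=4 -> skip
r=90=1011010 popcount=4 -> skip
r=91=1011011 popcount=5 -> skip
r=92=1011100 popcount=4 -> skip
r=93=1011101 popcount=5 -> skip
r=94=1011110 popcount=5 -> skip
r=95=1011111 popcount=6 -> KEEP
r=96=1100000 popcount=2 -> skip
r=97=1100001 popcount=3 -> skip
r=98=1100010 popcount=3 -> skip
Kept rows: 63 95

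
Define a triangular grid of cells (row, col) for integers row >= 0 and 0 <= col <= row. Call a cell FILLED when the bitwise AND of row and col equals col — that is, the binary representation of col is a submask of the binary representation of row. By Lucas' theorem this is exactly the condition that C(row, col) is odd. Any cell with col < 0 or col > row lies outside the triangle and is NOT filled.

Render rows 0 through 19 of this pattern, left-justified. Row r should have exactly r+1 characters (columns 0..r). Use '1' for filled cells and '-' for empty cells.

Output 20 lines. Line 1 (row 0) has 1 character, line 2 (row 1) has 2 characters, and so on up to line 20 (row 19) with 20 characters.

Answer: 1
11
1-1
1111
1---1
11--11
1-1-1-1
11111111
1-------1
11------11
1-1-----1-1
1111----1111
1---1---1---1
11--11--11--11
1-1-1-1-1-1-1-1
1111111111111111
1---------------1
11--------------11
1-1-------------1-1
1111------------1111

Derivation:
r0=0: 1
r1=1: 11
r2=10: 1-1
r3=11: 1111
r4=100: 1---1
r5=101: 11--11
r6=110: 1-1-1-1
r7=111: 11111111
r8=1000: 1-------1
r9=1001: 11------11
r10=1010: 1-1-----1-1
r11=1011: 1111----1111
r12=1100: 1---1---1---1
r13=1101: 11--11--11--11
r14=1110: 1-1-1-1-1-1-1-1
r15=1111: 1111111111111111
r16=10000: 1---------------1
r17=10001: 11--------------11
r18=10010: 1-1-------------1-1
r19=10011: 1111------------1111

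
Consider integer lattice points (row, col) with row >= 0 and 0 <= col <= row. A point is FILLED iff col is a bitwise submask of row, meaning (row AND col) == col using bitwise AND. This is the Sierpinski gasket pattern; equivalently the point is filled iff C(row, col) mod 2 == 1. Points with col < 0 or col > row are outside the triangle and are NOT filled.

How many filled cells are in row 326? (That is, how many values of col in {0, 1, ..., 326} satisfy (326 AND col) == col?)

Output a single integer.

Answer: 16

Derivation:
326 in binary = 101000110
popcount(326) = number of 1-bits in 101000110 = 4
A col c satisfies (326 AND c) == c iff every set bit of c is also set in 326; each of the 4 set bits of 326 can independently be on or off in c.
count = 2^4 = 16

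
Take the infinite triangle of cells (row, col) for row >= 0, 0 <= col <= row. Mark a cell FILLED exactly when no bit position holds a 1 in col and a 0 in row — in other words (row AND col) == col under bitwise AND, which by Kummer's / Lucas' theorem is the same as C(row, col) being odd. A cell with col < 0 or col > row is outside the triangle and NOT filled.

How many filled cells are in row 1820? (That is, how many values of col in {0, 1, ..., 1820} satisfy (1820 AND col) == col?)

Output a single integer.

1820 in binary = 11100011100
popcount(1820) = number of 1-bits in 11100011100 = 6
A col c satisfies (1820 AND c) == c iff every set bit of c is also set in 1820; each of the 6 set bits of 1820 can independently be on or off in c.
count = 2^6 = 64

Answer: 64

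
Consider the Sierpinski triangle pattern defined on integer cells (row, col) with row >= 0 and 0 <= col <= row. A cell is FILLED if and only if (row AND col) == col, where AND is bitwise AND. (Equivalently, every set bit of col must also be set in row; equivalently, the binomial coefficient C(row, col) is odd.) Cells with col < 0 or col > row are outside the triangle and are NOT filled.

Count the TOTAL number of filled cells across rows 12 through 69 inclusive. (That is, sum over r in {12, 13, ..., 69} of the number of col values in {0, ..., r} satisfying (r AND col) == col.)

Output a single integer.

r12=1100 pc2: +4 =4
r13=1101 pc3: +8 =12
r14=1110 pc3: +8 =20
r15=1111 pc4: +16 =36
r16=10000 pc1: +2 =38
r17=10001 pc2: +4 =42
r18=10010 pc2: +4 =46
r19=10011 pc3: +8 =54
r20=10100 pc2: +4 =58
r21=10101 pc3: +8 =66
r22=10110 pc3: +8 =74
r23=10111 pc4: +16 =90
r24=11000 pc2: +4 =94
r25=11001 pc3: +8 =102
r26=11010 pc3: +8 =110
r27=11011 pc4: +16 =126
r28=11100 pc3: +8 =134
r29=11101 pc4: +16 =150
r30=11110 pc4: +16 =166
r31=11111 pc5: +32 =198
r32=100000 pc1: +2 =200
r33=100001 pc2: +4 =204
r34=100010 pc2: +4 =208
r35=100011 pc3: +8 =216
r36=100100 pc2: +4 =220
r37=100101 pc3: +8 =228
r38=100110 pc3: +8 =236
r39=100111 pc4: +16 =252
r40=101000 pc2: +4 =256
r41=101001 pc3: +8 =264
r42=101010 pc3: +8 =272
r43=101011 pc4: +16 =288
r44=101100 pc3: +8 =296
r45=101101 pc4: +16 =312
r46=101110 pc4: +16 =328
r47=101111 pc5: +32 =360
r48=110000 pc2: +4 =364
r49=110001 pc3: +8 =372
r50=110010 pc3: +8 =380
r51=110011 pc4: +16 =396
r52=110100 pc3: +8 =404
r53=110101 pc4: +16 =420
r54=110110 pc4: +16 =436
r55=110111 pc5: +32 =468
r56=111000 pc3: +8 =476
r57=111001 pc4: +16 =492
r58=111010 pc4: +16 =508
r59=111011 pc5: +32 =540
r60=111100 pc4: +16 =556
r61=111101 pc5: +32 =588
r62=111110 pc5: +32 =620
r63=111111 pc6: +64 =684
r64=1000000 pc1: +2 =686
r65=1000001 pc2: +4 =690
r66=1000010 pc2: +4 =694
r67=1000011 pc3: +8 =702
r68=1000100 pc2: +4 =706
r69=1000101 pc3: +8 =714

Answer: 714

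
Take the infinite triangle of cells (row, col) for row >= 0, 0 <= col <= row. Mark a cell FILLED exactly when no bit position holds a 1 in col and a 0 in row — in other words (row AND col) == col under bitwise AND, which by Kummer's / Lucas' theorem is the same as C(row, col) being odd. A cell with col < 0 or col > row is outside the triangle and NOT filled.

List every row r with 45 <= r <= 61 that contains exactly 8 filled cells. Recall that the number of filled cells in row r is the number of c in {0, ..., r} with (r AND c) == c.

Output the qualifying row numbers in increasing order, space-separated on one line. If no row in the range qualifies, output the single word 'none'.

Answer: 49 50 52 56

Derivation:
Row r has 2^popcount(r) filled cells, so we need popcount(r) = log2(8) = 3.
Scan r = 45..61 and keep those with exactly 3 one-bits:
r=45=101101 popcount=4 -> skip
r=46=101110 popcount=4 -> skip
r=47=101111 popcount=5 -> skip
r=48=110000 popcount=2 -> skip
r=49=110001 popcount=3 -> KEEP
r=50=110010 popcount=3 -> KEEP
r=51=110011 popcount=4 -> skip
r=52=110100 popcount=3 -> KEEP
r=53=110101 popcount=4 -> skip
r=54=110110 popcount=4 -> skip
r=55=110111 popcount=5 -> skip
r=56=111000 popcount=3 -> KEEP
r=57=111001 popcount=4 -> skip
r=58=111010 popcount=4 -> skip
r=59=111011 popcount=5 -> skip
r=60=111100 popcount=4 -> skip
r=61=111101 popcount=5 -> skip
Kept rows: 49 50 52 56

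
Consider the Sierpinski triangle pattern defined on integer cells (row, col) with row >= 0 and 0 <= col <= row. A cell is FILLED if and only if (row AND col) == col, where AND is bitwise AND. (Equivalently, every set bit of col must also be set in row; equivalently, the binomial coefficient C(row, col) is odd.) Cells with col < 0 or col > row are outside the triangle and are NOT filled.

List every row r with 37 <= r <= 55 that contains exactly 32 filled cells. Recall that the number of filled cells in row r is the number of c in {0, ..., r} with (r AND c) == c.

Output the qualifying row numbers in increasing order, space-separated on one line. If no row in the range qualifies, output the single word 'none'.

Row r has 2^popcount(r) filled cells, so we need popcount(r) = log2(32) = 5.
Scan r = 37..55 and keep those with exactly 5 one-bits:
r=37=100101 popcount=3 -> skip
r=38=100110 popcount=3 -> skip
r=39=100111 popcount=4 -> skip
r=40=101000 popcount=2 -> skip
r=41=101001 popcount=3 -> skip
r=42=101010 popcount=3 -> skip
r=43=101011 popcount=4 -> skip
r=44=101100 popcount=3 -> skip
r=45=101101 popcount=4 -> skip
r=46=101110 popcount=4 -> skip
r=47=101111 popcount=5 -> KEEP
r=48=110000 popcount=2 -> skip
r=49=110001 popcount=3 -> skip
r=50=110010 popcount=3 -> skip
r=51=110011 popcount=4 -> skip
r=52=110100 popcount=3 -> skip
r=53=110101 popcount=4 -> skip
r=54=110110 popcount=4 -> skip
r=55=110111 popcount=5 -> KEEP
Kept rows: 47 55

Answer: 47 55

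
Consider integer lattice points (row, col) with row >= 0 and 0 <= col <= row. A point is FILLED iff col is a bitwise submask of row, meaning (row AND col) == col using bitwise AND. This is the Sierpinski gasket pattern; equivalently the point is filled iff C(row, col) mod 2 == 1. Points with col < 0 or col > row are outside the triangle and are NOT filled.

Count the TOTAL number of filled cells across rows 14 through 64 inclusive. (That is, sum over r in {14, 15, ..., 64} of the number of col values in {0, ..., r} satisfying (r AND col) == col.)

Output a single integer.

r14=1110 pc3: +8 =8
r15=1111 pc4: +16 =24
r16=10000 pc1: +2 =26
r17=10001 pc2: +4 =30
r18=10010 pc2: +4 =34
r19=10011 pc3: +8 =42
r20=10100 pc2: +4 =46
r21=10101 pc3: +8 =54
r22=10110 pc3: +8 =62
r23=10111 pc4: +16 =78
r24=11000 pc2: +4 =82
r25=11001 pc3: +8 =90
r26=11010 pc3: +8 =98
r27=11011 pc4: +16 =114
r28=11100 pc3: +8 =122
r29=11101 pc4: +16 =138
r30=11110 pc4: +16 =154
r31=11111 pc5: +32 =186
r32=100000 pc1: +2 =188
r33=100001 pc2: +4 =192
r34=100010 pc2: +4 =196
r35=100011 pc3: +8 =204
r36=100100 pc2: +4 =208
r37=100101 pc3: +8 =216
r38=100110 pc3: +8 =224
r39=100111 pc4: +16 =240
r40=101000 pc2: +4 =244
r41=101001 pc3: +8 =252
r42=101010 pc3: +8 =260
r43=101011 pc4: +16 =276
r44=101100 pc3: +8 =284
r45=101101 pc4: +16 =300
r46=101110 pc4: +16 =316
r47=101111 pc5: +32 =348
r48=110000 pc2: +4 =352
r49=110001 pc3: +8 =360
r50=110010 pc3: +8 =368
r51=110011 pc4: +16 =384
r52=110100 pc3: +8 =392
r53=110101 pc4: +16 =408
r54=110110 pc4: +16 =424
r55=110111 pc5: +32 =456
r56=111000 pc3: +8 =464
r57=111001 pc4: +16 =480
r58=111010 pc4: +16 =496
r59=111011 pc5: +32 =528
r60=111100 pc4: +16 =544
r61=111101 pc5: +32 =576
r62=111110 pc5: +32 =608
r63=111111 pc6: +64 =672
r64=1000000 pc1: +2 =674

Answer: 674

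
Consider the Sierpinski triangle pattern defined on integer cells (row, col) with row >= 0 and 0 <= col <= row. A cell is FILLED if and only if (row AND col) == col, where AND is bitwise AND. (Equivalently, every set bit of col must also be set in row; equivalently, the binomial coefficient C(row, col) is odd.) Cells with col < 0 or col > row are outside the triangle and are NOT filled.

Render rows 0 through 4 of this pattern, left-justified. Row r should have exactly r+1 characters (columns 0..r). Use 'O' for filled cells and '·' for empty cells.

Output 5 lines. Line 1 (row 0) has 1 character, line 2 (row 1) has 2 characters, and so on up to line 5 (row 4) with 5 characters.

Answer: O
OO
O·O
OOOO
O···O

Derivation:
r0=0: O
r1=1: OO
r2=10: O·O
r3=11: OOOO
r4=100: O···O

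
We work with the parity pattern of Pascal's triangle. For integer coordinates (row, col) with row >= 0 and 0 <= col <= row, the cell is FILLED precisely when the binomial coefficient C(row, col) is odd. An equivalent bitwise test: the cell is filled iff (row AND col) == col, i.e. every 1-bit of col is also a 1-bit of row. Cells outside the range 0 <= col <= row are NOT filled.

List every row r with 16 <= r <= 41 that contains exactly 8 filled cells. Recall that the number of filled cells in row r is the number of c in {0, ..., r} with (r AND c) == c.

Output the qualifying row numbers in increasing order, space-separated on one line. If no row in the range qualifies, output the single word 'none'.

Answer: 19 21 22 25 26 28 35 37 38 41

Derivation:
Row r has 2^popcount(r) filled cells, so we need popcount(r) = log2(8) = 3.
Scan r = 16..41 and keep those with exactly 3 one-bits:
r=16=10000 popcount=1 -> skip
r=17=10001 popcount=2 -> skip
r=18=10010 popcount=2 -> skip
r=19=10011 popcount=3 -> KEEP
r=20=10100 popcount=2 -> skip
r=21=10101 popcount=3 -> KEEP
r=22=10110 popcount=3 -> KEEP
r=23=10111 popcount=4 -> skip
r=24=11000 popcount=2 -> skip
r=25=11001 popcount=3 -> KEEP
r=26=11010 popcount=3 -> KEEP
r=27=11011 popcount=4 -> skip
r=28=11100 popcount=3 -> KEEP
r=29=11101 popcount=4 -> skip
r=30=11110 popcount=4 -> skip
r=31=11111 popcount=5 -> skip
r=32=100000 popcount=1 -> skip
r=33=100001 popcount=2 -> skip
r=34=100010 popcount=2 -> skip
r=35=100011 popcount=3 -> KEEP
r=36=100100 popcount=2 -> skip
r=37=100101 popcount=3 -> KEEP
r=38=100110 popcount=3 -> KEEP
r=39=100111 popcount=4 -> skip
r=40=101000 popcount=2 -> skip
r=41=101001 popcount=3 -> KEEP
Kept rows: 19 21 22 25 26 28 35 37 38 41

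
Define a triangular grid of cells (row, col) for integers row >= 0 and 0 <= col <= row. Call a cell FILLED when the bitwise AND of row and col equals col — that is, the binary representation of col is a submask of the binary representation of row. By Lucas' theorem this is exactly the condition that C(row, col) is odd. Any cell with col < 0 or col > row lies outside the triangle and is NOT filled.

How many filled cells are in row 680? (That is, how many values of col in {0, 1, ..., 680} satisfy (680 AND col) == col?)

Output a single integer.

Answer: 16

Derivation:
680 in binary = 1010101000
popcount(680) = number of 1-bits in 1010101000 = 4
A col c satisfies (680 AND c) == c iff every set bit of c is also set in 680; each of the 4 set bits of 680 can independently be on or off in c.
count = 2^4 = 16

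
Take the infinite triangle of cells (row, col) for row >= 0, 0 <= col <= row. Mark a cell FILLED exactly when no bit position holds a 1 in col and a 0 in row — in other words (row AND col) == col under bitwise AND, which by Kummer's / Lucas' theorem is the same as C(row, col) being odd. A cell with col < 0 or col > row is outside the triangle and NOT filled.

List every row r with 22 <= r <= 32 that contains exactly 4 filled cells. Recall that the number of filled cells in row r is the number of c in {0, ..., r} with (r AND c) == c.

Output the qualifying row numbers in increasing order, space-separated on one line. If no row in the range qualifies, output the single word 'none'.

Answer: 24

Derivation:
Row r has 2^popcount(r) filled cells, so we need popcount(r) = log2(4) = 2.
Scan r = 22..32 and keep those with exactly 2 one-bits:
r=22=10110 popcount=3 -> skip
r=23=10111 popcount=4 -> skip
r=24=11000 popcount=2 -> KEEP
r=25=11001 popcount=3 -> skip
r=26=11010 popcount=3 -> skip
r=27=11011 popcount=4 -> skip
r=28=11100 popcount=3 -> skip
r=29=11101 popcount=4 -> skip
r=30=11110 popcount=4 -> skip
r=31=11111 popcount=5 -> skip
r=32=100000 popcount=1 -> skip
Kept rows: 24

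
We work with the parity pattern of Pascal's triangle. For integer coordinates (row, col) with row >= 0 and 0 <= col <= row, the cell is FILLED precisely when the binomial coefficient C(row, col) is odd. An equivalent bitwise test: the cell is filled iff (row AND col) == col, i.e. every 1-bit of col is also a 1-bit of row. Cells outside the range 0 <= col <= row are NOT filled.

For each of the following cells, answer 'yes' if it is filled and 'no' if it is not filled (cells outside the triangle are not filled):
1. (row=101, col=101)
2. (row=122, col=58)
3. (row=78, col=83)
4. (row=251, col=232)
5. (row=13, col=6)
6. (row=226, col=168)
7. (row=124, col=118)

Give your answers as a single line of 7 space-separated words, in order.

(101,101): row=0b1100101, col=0b1100101, row AND col = 0b1100101 = 101; 101 == 101 -> filled
(122,58): row=0b1111010, col=0b111010, row AND col = 0b111010 = 58; 58 == 58 -> filled
(78,83): col outside [0, 78] -> not filled
(251,232): row=0b11111011, col=0b11101000, row AND col = 0b11101000 = 232; 232 == 232 -> filled
(13,6): row=0b1101, col=0b110, row AND col = 0b100 = 4; 4 != 6 -> empty
(226,168): row=0b11100010, col=0b10101000, row AND col = 0b10100000 = 160; 160 != 168 -> empty
(124,118): row=0b1111100, col=0b1110110, row AND col = 0b1110100 = 116; 116 != 118 -> empty

Answer: yes yes no yes no no no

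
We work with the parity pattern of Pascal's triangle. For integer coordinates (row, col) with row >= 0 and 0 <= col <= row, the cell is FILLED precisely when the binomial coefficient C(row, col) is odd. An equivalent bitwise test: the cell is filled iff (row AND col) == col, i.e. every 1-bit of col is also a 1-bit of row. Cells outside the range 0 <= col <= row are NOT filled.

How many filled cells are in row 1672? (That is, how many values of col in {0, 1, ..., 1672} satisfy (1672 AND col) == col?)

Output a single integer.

Answer: 16

Derivation:
1672 in binary = 11010001000
popcount(1672) = number of 1-bits in 11010001000 = 4
A col c satisfies (1672 AND c) == c iff every set bit of c is also set in 1672; each of the 4 set bits of 1672 can independently be on or off in c.
count = 2^4 = 16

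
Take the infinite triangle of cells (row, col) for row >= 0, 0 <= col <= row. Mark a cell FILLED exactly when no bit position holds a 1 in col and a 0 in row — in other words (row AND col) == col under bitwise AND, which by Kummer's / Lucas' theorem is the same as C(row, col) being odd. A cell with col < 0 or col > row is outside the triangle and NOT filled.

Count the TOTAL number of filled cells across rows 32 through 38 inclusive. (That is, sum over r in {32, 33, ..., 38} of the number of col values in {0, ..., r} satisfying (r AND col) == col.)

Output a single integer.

r32=100000 pc1: +2 =2
r33=100001 pc2: +4 =6
r34=100010 pc2: +4 =10
r35=100011 pc3: +8 =18
r36=100100 pc2: +4 =22
r37=100101 pc3: +8 =30
r38=100110 pc3: +8 =38

Answer: 38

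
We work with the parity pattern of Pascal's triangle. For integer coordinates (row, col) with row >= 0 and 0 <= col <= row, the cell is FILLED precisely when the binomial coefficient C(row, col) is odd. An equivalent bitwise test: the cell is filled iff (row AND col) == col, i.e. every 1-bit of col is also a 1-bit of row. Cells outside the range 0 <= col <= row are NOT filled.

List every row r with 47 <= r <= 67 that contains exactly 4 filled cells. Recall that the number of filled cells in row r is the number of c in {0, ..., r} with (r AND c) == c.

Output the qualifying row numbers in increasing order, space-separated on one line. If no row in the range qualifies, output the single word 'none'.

Row r has 2^popcount(r) filled cells, so we need popcount(r) = log2(4) = 2.
Scan r = 47..67 and keep those with exactly 2 one-bits:
r=47=101111 popcount=5 -> skip
r=48=110000 popcount=2 -> KEEP
r=49=110001 popcount=3 -> skip
r=50=110010 popcount=3 -> skip
r=51=110011 popcount=4 -> skip
r=52=110100 popcount=3 -> skip
r=53=110101 popcount=4 -> skip
r=54=110110 popcount=4 -> skip
r=55=110111 popcount=5 -> skip
r=56=111000 popcount=3 -> skip
r=57=111001 popcount=4 -> skip
r=58=111010 popcount=4 -> skip
r=59=111011 popcount=5 -> skip
r=60=111100 popcount=4 -> skip
r=61=111101 popcount=5 -> skip
r=62=111110 popcount=5 -> skip
r=63=111111 popcount=6 -> skip
r=64=1000000 popcount=1 -> skip
r=65=1000001 popcount=2 -> KEEP
r=66=1000010 popcount=2 -> KEEP
r=67=1000011 popcount=3 -> skip
Kept rows: 48 65 66

Answer: 48 65 66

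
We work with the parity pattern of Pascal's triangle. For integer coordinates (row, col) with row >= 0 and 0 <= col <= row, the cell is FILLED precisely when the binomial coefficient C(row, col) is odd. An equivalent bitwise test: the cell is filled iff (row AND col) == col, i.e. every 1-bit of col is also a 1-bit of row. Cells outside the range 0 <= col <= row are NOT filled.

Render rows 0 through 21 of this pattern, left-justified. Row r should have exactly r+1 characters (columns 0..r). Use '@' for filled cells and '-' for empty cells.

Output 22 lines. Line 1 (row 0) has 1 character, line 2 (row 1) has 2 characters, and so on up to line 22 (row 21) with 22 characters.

r0=0: @
r1=1: @@
r2=10: @-@
r3=11: @@@@
r4=100: @---@
r5=101: @@--@@
r6=110: @-@-@-@
r7=111: @@@@@@@@
r8=1000: @-------@
r9=1001: @@------@@
r10=1010: @-@-----@-@
r11=1011: @@@@----@@@@
r12=1100: @---@---@---@
r13=1101: @@--@@--@@--@@
r14=1110: @-@-@-@-@-@-@-@
r15=1111: @@@@@@@@@@@@@@@@
r16=10000: @---------------@
r17=10001: @@--------------@@
r18=10010: @-@-------------@-@
r19=10011: @@@@------------@@@@
r20=10100: @---@-----------@---@
r21=10101: @@--@@----------@@--@@

Answer: @
@@
@-@
@@@@
@---@
@@--@@
@-@-@-@
@@@@@@@@
@-------@
@@------@@
@-@-----@-@
@@@@----@@@@
@---@---@---@
@@--@@--@@--@@
@-@-@-@-@-@-@-@
@@@@@@@@@@@@@@@@
@---------------@
@@--------------@@
@-@-------------@-@
@@@@------------@@@@
@---@-----------@---@
@@--@@----------@@--@@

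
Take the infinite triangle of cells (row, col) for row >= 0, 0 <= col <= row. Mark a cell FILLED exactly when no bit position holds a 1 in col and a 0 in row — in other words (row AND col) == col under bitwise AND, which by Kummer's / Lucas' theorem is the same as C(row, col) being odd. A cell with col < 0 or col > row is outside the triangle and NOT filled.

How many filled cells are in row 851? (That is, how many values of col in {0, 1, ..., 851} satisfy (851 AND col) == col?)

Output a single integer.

851 in binary = 1101010011
popcount(851) = number of 1-bits in 1101010011 = 6
A col c satisfies (851 AND c) == c iff every set bit of c is also set in 851; each of the 6 set bits of 851 can independently be on or off in c.
count = 2^6 = 64

Answer: 64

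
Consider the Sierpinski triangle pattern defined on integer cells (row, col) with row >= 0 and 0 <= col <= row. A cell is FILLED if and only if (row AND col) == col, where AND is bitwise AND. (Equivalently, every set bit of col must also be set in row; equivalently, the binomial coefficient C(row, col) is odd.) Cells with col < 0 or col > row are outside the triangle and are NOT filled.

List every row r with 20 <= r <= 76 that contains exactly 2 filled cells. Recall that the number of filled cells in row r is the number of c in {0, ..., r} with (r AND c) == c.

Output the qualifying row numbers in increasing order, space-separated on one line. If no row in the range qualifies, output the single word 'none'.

Row r has 2^popcount(r) filled cells, so we need popcount(r) = log2(2) = 1.
Scan r = 20..76 and keep those with exactly 1 one-bits:
r=20=10100 popcount=2 -> skip
r=21=10101 popcount=3 -> skip
r=22=10110 popcount=3 -> skip
r=23=10111 popcount=4 -> skip
r=24=11000 popcount=2 -> skip
r=25=11001 popcount=3 -> skip
r=26=11010 popcount=3 -> skip
r=27=11011 popcount=4 -> skip
r=28=11100 popcount=3 -> skip
r=29=11101 popcount=4 -> skip
r=30=11110 popcount=4 -> skip
r=31=11111 popcount=5 -> skip
r=32=100000 popcount=1 -> KEEP
r=33=100001 popcount=2 -> skip
r=34=100010 popcount=2 -> skip
r=35=100011 popcount=3 -> skip
r=36=100100 popcount=2 -> skip
r=37=100101 popcount=3 -> skip
r=38=100110 popcount=3 -> skip
r=39=100111 popcount=4 -> skip
r=40=101000 popcount=2 -> skip
r=41=101001 popcount=3 -> skip
r=42=101010 popcount=3 -> skip
r=43=101011 popcount=4 -> skip
r=44=101100 popcount=3 -> skip
r=45=101101 popcount=4 -> skip
r=46=101110 popcount=4 -> skip
r=47=101111 popcount=5 -> skip
r=48=110000 popcount=2 -> skip
r=49=110001 popcount=3 -> skip
r=50=110010 popcount=3 -> skip
r=51=110011 popcount=4 -> skip
r=52=110100 popcount=3 -> skip
r=53=110101 popcount=4 -> skip
r=54=110110 popcount=4 -> skip
r=55=110111 popcount=5 -> skip
r=56=111000 popcount=3 -> skip
r=57=111001 popcount=4 -> skip
r=58=111010 popcount=4 -> skip
r=59=111011 popcount=5 -> skip
r=60=111100 popcount=4 -> skip
r=61=111101 popcount=5 -> skip
r=62=111110 popcount=5 -> skip
r=63=111111 popcount=6 -> skip
r=64=1000000 popcount=1 -> KEEP
r=65=1000001 popcount=2 -> skip
r=66=1000010 popcount=2 -> skip
r=67=1000011 popcount=3 -> skip
r=68=1000100 popcount=2 -> skip
r=69=1000101 popcount=3 -> skip
r=70=1000110 popcount=3 -> skip
r=71=1000111 popcount=4 -> skip
r=72=1001000 popcount=2 -> skip
r=73=1001001 popcount=3 -> skip
r=74=1001010 popcount=3 -> skip
r=75=1001011 popcount=4 -> skip
r=76=1001100 popcount=3 -> skip
Kept rows: 32 64

Answer: 32 64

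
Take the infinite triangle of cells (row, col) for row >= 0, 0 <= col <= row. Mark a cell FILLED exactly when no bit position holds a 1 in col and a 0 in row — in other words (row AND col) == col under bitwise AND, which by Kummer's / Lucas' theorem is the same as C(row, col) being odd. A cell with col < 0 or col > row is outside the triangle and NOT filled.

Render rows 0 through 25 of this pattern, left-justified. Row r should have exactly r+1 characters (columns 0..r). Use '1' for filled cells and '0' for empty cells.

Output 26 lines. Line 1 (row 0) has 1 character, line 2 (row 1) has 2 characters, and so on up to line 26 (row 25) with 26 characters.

Answer: 1
11
101
1111
10001
110011
1010101
11111111
100000001
1100000011
10100000101
111100001111
1000100010001
11001100110011
101010101010101
1111111111111111
10000000000000001
110000000000000011
1010000000000000101
11110000000000001111
100010000000000010001
1100110000000000110011
10101010000000001010101
111111110000000011111111
1000000010000000100000001
11000000110000001100000011

Derivation:
r0=0: 1
r1=1: 11
r2=10: 101
r3=11: 1111
r4=100: 10001
r5=101: 110011
r6=110: 1010101
r7=111: 11111111
r8=1000: 100000001
r9=1001: 1100000011
r10=1010: 10100000101
r11=1011: 111100001111
r12=1100: 1000100010001
r13=1101: 11001100110011
r14=1110: 101010101010101
r15=1111: 1111111111111111
r16=10000: 10000000000000001
r17=10001: 110000000000000011
r18=10010: 1010000000000000101
r19=10011: 11110000000000001111
r20=10100: 100010000000000010001
r21=10101: 1100110000000000110011
r22=10110: 10101010000000001010101
r23=10111: 111111110000000011111111
r24=11000: 1000000010000000100000001
r25=11001: 11000000110000001100000011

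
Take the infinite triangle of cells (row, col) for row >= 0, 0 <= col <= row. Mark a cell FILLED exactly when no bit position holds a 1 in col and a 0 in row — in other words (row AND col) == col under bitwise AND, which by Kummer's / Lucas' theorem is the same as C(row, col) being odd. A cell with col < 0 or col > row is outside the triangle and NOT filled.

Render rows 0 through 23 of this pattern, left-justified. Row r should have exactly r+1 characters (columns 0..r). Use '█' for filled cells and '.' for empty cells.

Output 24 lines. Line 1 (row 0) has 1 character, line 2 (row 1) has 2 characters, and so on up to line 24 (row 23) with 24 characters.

r0=0: █
r1=1: ██
r2=10: █.█
r3=11: ████
r4=100: █...█
r5=101: ██..██
r6=110: █.█.█.█
r7=111: ████████
r8=1000: █.......█
r9=1001: ██......██
r10=1010: █.█.....█.█
r11=1011: ████....████
r12=1100: █...█...█...█
r13=1101: ██..██..██..██
r14=1110: █.█.█.█.█.█.█.█
r15=1111: ████████████████
r16=10000: █...............█
r17=10001: ██..............██
r18=10010: █.█.............█.█
r19=10011: ████............████
r20=10100: █...█...........█...█
r21=10101: ██..██..........██..██
r22=10110: █.█.█.█.........█.█.█.█
r23=10111: ████████........████████

Answer: █
██
█.█
████
█...█
██..██
█.█.█.█
████████
█.......█
██......██
█.█.....█.█
████....████
█...█...█...█
██..██..██..██
█.█.█.█.█.█.█.█
████████████████
█...............█
██..............██
█.█.............█.█
████............████
█...█...........█...█
██..██..........██..██
█.█.█.█.........█.█.█.█
████████........████████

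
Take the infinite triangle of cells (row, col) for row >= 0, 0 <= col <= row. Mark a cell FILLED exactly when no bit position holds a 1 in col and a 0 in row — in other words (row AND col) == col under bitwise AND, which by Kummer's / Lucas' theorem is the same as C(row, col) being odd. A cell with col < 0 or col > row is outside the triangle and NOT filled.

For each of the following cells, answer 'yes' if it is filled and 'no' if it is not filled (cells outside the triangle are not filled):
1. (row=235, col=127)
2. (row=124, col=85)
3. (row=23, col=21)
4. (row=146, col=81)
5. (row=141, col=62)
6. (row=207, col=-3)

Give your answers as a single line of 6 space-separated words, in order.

(235,127): row=0b11101011, col=0b1111111, row AND col = 0b1101011 = 107; 107 != 127 -> empty
(124,85): row=0b1111100, col=0b1010101, row AND col = 0b1010100 = 84; 84 != 85 -> empty
(23,21): row=0b10111, col=0b10101, row AND col = 0b10101 = 21; 21 == 21 -> filled
(146,81): row=0b10010010, col=0b1010001, row AND col = 0b10000 = 16; 16 != 81 -> empty
(141,62): row=0b10001101, col=0b111110, row AND col = 0b1100 = 12; 12 != 62 -> empty
(207,-3): col outside [0, 207] -> not filled

Answer: no no yes no no no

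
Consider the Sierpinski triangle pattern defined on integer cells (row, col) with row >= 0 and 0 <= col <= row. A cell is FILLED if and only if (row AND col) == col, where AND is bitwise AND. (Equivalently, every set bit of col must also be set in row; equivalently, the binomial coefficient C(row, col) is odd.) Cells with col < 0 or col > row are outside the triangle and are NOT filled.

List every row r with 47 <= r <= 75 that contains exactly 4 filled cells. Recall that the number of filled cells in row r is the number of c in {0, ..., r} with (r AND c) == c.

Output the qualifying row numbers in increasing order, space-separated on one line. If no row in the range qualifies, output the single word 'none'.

Answer: 48 65 66 68 72

Derivation:
Row r has 2^popcount(r) filled cells, so we need popcount(r) = log2(4) = 2.
Scan r = 47..75 and keep those with exactly 2 one-bits:
r=47=101111 popcount=5 -> skip
r=48=110000 popcount=2 -> KEEP
r=49=110001 popcount=3 -> skip
r=50=110010 popcount=3 -> skip
r=51=110011 popcount=4 -> skip
r=52=110100 popcount=3 -> skip
r=53=110101 popcount=4 -> skip
r=54=110110 popcount=4 -> skip
r=55=110111 popcount=5 -> skip
r=56=111000 popcount=3 -> skip
r=57=111001 popcount=4 -> skip
r=58=111010 popcount=4 -> skip
r=59=111011 popcount=5 -> skip
r=60=111100 popcount=4 -> skip
r=61=111101 popcount=5 -> skip
r=62=111110 popcount=5 -> skip
r=63=111111 popcount=6 -> skip
r=64=1000000 popcount=1 -> skip
r=65=1000001 popcount=2 -> KEEP
r=66=1000010 popcount=2 -> KEEP
r=67=1000011 popcount=3 -> skip
r=68=1000100 popcount=2 -> KEEP
r=69=1000101 popcount=3 -> skip
r=70=1000110 popcount=3 -> skip
r=71=1000111 popcount=4 -> skip
r=72=1001000 popcount=2 -> KEEP
r=73=1001001 popcount=3 -> skip
r=74=1001010 popcount=3 -> skip
r=75=1001011 popcount=4 -> skip
Kept rows: 48 65 66 68 72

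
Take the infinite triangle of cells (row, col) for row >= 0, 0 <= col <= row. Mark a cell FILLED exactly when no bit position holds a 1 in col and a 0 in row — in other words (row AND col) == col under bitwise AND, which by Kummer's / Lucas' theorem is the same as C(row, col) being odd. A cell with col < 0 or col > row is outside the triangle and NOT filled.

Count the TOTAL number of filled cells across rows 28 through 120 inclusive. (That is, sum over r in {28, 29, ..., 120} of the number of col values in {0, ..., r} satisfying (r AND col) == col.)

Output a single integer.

Answer: 1600

Derivation:
r28=11100 pc3: +8 =8
r29=11101 pc4: +16 =24
r30=11110 pc4: +16 =40
r31=11111 pc5: +32 =72
r32=100000 pc1: +2 =74
r33=100001 pc2: +4 =78
r34=100010 pc2: +4 =82
r35=100011 pc3: +8 =90
r36=100100 pc2: +4 =94
r37=100101 pc3: +8 =102
r38=100110 pc3: +8 =110
r39=100111 pc4: +16 =126
r40=101000 pc2: +4 =130
r41=101001 pc3: +8 =138
r42=101010 pc3: +8 =146
r43=101011 pc4: +16 =162
r44=101100 pc3: +8 =170
r45=101101 pc4: +16 =186
r46=101110 pc4: +16 =202
r47=101111 pc5: +32 =234
r48=110000 pc2: +4 =238
r49=110001 pc3: +8 =246
r50=110010 pc3: +8 =254
r51=110011 pc4: +16 =270
r52=110100 pc3: +8 =278
r53=110101 pc4: +16 =294
r54=110110 pc4: +16 =310
r55=110111 pc5: +32 =342
r56=111000 pc3: +8 =350
r57=111001 pc4: +16 =366
r58=111010 pc4: +16 =382
r59=111011 pc5: +32 =414
r60=111100 pc4: +16 =430
r61=111101 pc5: +32 =462
r62=111110 pc5: +32 =494
r63=111111 pc6: +64 =558
r64=1000000 pc1: +2 =560
r65=1000001 pc2: +4 =564
r66=1000010 pc2: +4 =568
r67=1000011 pc3: +8 =576
r68=1000100 pc2: +4 =580
r69=1000101 pc3: +8 =588
r70=1000110 pc3: +8 =596
r71=1000111 pc4: +16 =612
r72=1001000 pc2: +4 =616
r73=1001001 pc3: +8 =624
r74=1001010 pc3: +8 =632
r75=1001011 pc4: +16 =648
r76=1001100 pc3: +8 =656
r77=1001101 pc4: +16 =672
r78=1001110 pc4: +16 =688
r79=1001111 pc5: +32 =720
r80=1010000 pc2: +4 =724
r81=1010001 pc3: +8 =732
r82=1010010 pc3: +8 =740
r83=1010011 pc4: +16 =756
r84=1010100 pc3: +8 =764
r85=1010101 pc4: +16 =780
r86=1010110 pc4: +16 =796
r87=1010111 pc5: +32 =828
r88=1011000 pc3: +8 =836
r89=1011001 pc4: +16 =852
r90=1011010 pc4: +16 =868
r91=1011011 pc5: +32 =900
r92=1011100 pc4: +16 =916
r93=1011101 pc5: +32 =948
r94=1011110 pc5: +32 =980
r95=1011111 pc6: +64 =1044
r96=1100000 pc2: +4 =1048
r97=1100001 pc3: +8 =1056
r98=1100010 pc3: +8 =1064
r99=1100011 pc4: +16 =1080
r100=1100100 pc3: +8 =1088
r101=1100101 pc4: +16 =1104
r102=1100110 pc4: +16 =1120
r103=1100111 pc5: +32 =1152
r104=1101000 pc3: +8 =1160
r105=1101001 pc4: +16 =1176
r106=1101010 pc4: +16 =1192
r107=1101011 pc5: +32 =1224
r108=1101100 pc4: +16 =1240
r109=1101101 pc5: +32 =1272
r110=1101110 pc5: +32 =1304
r111=1101111 pc6: +64 =1368
r112=1110000 pc3: +8 =1376
r113=1110001 pc4: +16 =1392
r114=1110010 pc4: +16 =1408
r115=1110011 pc5: +32 =1440
r116=1110100 pc4: +16 =1456
r117=1110101 pc5: +32 =1488
r118=1110110 pc5: +32 =1520
r119=1110111 pc6: +64 =1584
r120=1111000 pc4: +16 =1600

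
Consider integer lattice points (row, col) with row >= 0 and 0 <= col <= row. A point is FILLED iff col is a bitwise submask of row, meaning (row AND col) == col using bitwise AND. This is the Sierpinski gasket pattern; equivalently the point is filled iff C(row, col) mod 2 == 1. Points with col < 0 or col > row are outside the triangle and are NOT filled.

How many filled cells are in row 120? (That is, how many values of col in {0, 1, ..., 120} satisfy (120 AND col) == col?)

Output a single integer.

Answer: 16

Derivation:
120 in binary = 1111000
popcount(120) = number of 1-bits in 1111000 = 4
A col c satisfies (120 AND c) == c iff every set bit of c is also set in 120; each of the 4 set bits of 120 can independently be on or off in c.
count = 2^4 = 16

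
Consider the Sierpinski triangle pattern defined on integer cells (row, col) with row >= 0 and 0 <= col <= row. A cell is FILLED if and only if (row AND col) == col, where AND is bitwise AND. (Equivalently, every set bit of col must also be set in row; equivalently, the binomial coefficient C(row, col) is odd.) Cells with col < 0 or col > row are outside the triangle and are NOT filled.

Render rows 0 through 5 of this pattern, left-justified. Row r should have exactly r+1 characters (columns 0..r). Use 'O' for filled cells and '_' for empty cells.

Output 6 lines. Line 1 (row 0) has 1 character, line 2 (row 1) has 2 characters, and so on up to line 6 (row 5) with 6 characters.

r0=0: O
r1=1: OO
r2=10: O_O
r3=11: OOOO
r4=100: O___O
r5=101: OO__OO

Answer: O
OO
O_O
OOOO
O___O
OO__OO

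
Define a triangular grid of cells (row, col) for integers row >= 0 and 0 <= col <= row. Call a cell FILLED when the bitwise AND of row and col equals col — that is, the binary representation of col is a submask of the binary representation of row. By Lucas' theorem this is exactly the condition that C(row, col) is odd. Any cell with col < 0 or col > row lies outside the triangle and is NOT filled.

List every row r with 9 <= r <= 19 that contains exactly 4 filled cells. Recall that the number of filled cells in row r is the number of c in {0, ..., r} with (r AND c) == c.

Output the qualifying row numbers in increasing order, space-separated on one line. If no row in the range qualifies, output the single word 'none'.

Answer: 9 10 12 17 18

Derivation:
Row r has 2^popcount(r) filled cells, so we need popcount(r) = log2(4) = 2.
Scan r = 9..19 and keep those with exactly 2 one-bits:
r=9=1001 popcount=2 -> KEEP
r=10=1010 popcount=2 -> KEEP
r=11=1011 popcount=3 -> skip
r=12=1100 popcount=2 -> KEEP
r=13=1101 popcount=3 -> skip
r=14=1110 popcount=3 -> skip
r=15=1111 popcount=4 -> skip
r=16=10000 popcount=1 -> skip
r=17=10001 popcount=2 -> KEEP
r=18=10010 popcount=2 -> KEEP
r=19=10011 popcount=3 -> skip
Kept rows: 9 10 12 17 18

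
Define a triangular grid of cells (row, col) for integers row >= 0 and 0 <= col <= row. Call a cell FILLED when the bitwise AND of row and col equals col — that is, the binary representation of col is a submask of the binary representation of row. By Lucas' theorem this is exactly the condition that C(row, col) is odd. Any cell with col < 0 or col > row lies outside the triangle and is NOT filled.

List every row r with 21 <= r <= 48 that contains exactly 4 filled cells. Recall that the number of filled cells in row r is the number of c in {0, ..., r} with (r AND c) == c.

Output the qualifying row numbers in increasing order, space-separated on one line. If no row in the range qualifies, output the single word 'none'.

Answer: 24 33 34 36 40 48

Derivation:
Row r has 2^popcount(r) filled cells, so we need popcount(r) = log2(4) = 2.
Scan r = 21..48 and keep those with exactly 2 one-bits:
r=21=10101 popcount=3 -> skip
r=22=10110 popcount=3 -> skip
r=23=10111 popcount=4 -> skip
r=24=11000 popcount=2 -> KEEP
r=25=11001 popcount=3 -> skip
r=26=11010 popcount=3 -> skip
r=27=11011 popcount=4 -> skip
r=28=11100 popcount=3 -> skip
r=29=11101 popcount=4 -> skip
r=30=11110 popcount=4 -> skip
r=31=11111 popcount=5 -> skip
r=32=100000 popcount=1 -> skip
r=33=100001 popcount=2 -> KEEP
r=34=100010 popcount=2 -> KEEP
r=35=100011 popcount=3 -> skip
r=36=100100 popcount=2 -> KEEP
r=37=100101 popcount=3 -> skip
r=38=100110 popcount=3 -> skip
r=39=100111 popcount=4 -> skip
r=40=101000 popcount=2 -> KEEP
r=41=101001 popcount=3 -> skip
r=42=101010 popcount=3 -> skip
r=43=101011 popcount=4 -> skip
r=44=101100 popcount=3 -> skip
r=45=101101 popcount=4 -> skip
r=46=101110 popcount=4 -> skip
r=47=101111 popcount=5 -> skip
r=48=110000 popcount=2 -> KEEP
Kept rows: 24 33 34 36 40 48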